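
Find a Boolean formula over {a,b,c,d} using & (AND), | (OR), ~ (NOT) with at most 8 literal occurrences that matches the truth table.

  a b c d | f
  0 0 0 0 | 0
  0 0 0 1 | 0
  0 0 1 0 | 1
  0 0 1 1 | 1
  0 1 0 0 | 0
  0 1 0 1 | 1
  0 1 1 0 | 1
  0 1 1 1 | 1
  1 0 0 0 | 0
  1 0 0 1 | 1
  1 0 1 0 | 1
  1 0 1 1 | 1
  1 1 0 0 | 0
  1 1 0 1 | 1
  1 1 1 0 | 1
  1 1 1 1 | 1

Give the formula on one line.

(((~c & d) & (a | b)) | c)

  ~c = 1100110011001100
  (~c & d) = 0100010001000100
  (a | b) = 0000111111111111
  ((~c & d) & (a | b)) = 0000010001000100
  (((~c & d) & (a | b)) | c) = 0011011101110111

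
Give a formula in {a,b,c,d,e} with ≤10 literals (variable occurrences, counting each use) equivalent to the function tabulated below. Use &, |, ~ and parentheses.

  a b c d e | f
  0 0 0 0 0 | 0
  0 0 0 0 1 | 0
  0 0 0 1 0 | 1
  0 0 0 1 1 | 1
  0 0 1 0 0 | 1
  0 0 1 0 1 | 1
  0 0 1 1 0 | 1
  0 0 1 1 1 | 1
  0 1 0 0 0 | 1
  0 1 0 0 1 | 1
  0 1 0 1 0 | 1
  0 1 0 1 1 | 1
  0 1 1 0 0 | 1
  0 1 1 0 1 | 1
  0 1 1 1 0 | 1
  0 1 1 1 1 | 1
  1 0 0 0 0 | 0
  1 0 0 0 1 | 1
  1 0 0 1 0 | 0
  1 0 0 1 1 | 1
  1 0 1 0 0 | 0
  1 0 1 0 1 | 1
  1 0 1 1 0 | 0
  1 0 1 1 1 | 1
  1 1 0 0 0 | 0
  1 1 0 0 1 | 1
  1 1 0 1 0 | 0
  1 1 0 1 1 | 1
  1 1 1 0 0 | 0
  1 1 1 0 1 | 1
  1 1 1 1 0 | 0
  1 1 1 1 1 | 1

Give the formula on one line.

  ~a = 11111111111111110000000000000000
  (~a | e) = 11111111111111110101010101010101
  (c | d) = 00111111001111110011111100111111
  ((~a | e) & (c | d)) = 00111111001111110001010100010101
  (a | b) = 00000000111111111111111111111111
  (e | ~a) = 11111111111111110101010101010101
  ((a | b) & (e | ~a)) = 00000000111111110101010101010101
  (((~a | e) & (c | d)) | ((a | b) & (e | ~a))) = 00111111111111110101010101010101

(((~a | e) & (c | d)) | ((a | b) & (e | ~a)))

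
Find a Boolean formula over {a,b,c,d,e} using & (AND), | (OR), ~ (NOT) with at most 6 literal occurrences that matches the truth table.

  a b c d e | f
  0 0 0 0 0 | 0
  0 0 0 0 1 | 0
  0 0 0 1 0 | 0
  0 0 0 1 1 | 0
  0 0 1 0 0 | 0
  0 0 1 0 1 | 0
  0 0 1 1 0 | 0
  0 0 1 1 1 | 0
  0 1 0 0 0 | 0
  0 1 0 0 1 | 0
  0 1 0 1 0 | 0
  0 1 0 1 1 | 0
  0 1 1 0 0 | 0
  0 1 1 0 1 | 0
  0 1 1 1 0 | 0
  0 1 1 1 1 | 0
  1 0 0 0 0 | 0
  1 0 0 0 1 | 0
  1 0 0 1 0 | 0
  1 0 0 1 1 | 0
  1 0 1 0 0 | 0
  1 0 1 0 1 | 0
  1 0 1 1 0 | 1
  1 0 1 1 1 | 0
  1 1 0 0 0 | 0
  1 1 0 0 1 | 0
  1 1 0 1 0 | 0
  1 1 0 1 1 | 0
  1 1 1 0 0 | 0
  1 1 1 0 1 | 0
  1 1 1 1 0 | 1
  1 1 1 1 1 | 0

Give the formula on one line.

  (c & d) = 00000011000000110000001100000011
  ~e = 10101010101010101010101010101010
  ((c & d) & ~e) = 00000010000000100000001000000010
  ~a = 11111111111111110000000000000000
  (((c & d) & ~e) | ~a) = 11111111111111110000001000000010
  (a & (((c & d) & ~e) | ~a)) = 00000000000000000000001000000010

(a & (((c & d) & ~e) | ~a))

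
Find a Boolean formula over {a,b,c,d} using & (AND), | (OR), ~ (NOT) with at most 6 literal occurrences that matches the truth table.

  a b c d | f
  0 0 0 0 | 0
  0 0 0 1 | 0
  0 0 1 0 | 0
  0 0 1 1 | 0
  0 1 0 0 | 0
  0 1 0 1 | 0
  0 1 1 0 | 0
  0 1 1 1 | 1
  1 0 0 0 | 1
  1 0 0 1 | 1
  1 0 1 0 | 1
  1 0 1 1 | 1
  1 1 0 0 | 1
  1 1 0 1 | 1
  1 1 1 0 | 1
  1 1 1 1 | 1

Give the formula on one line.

(a | (b & ((d & c) | (b & a))))

  (d & c) = 0001000100010001
  (b & a) = 0000000000001111
  ((d & c) | (b & a)) = 0001000100011111
  (b & ((d & c) | (b & a))) = 0000000100001111
  (a | (b & ((d & c) | (b & a)))) = 0000000111111111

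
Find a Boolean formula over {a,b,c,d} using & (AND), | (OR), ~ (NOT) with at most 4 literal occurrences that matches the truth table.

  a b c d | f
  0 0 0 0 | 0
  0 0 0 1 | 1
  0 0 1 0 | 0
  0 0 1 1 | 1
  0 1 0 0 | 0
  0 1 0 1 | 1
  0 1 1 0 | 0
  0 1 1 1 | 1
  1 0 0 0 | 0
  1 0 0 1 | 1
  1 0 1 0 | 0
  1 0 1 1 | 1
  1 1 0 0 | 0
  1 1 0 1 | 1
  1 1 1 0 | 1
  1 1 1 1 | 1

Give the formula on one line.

  (b & a) = 0000000000001111
  (c & (b & a)) = 0000000000000011
  (d | (c & (b & a))) = 0101010101010111

(d | (c & (b & a)))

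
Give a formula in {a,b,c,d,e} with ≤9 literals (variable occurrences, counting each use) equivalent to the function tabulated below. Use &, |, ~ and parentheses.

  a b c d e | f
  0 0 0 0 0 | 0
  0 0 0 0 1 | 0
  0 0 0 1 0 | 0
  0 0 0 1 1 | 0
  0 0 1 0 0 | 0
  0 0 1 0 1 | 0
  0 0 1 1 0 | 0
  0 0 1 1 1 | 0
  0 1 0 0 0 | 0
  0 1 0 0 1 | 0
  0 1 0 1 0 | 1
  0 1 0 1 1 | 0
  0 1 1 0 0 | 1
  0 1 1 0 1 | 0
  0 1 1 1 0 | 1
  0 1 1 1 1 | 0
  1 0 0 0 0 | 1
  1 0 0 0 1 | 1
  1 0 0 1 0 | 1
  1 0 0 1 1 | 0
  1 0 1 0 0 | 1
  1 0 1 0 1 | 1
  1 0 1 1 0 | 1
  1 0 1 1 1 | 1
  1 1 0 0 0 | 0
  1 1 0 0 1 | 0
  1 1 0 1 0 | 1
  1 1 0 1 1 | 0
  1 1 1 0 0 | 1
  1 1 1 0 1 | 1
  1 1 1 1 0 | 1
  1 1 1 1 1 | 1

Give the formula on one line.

(((~e & b) | a) & (((~e & d) | ((~d & ~c) & ~b)) | c))

  ~e = 10101010101010101010101010101010
  (~e & b) = 00000000101010100000000010101010
  ((~e & b) | a) = 00000000101010101111111111111111
  (~e & d) = 00100010001000100010001000100010
  ~d = 11001100110011001100110011001100
  ~c = 11110000111100001111000011110000
  (~d & ~c) = 11000000110000001100000011000000
  ~b = 11111111000000001111111100000000
  ((~d & ~c) & ~b) = 11000000000000001100000000000000
  ((~e & d) | ((~d & ~c) & ~b)) = 11100010001000101110001000100010
  (((~e & d) | ((~d & ~c) & ~b)) | c) = 11101111001011111110111100101111
  (((~e & b) | a) & (((~e & d) | ((~d & ~c) & ~b)) | c)) = 00000000001010101110111100101111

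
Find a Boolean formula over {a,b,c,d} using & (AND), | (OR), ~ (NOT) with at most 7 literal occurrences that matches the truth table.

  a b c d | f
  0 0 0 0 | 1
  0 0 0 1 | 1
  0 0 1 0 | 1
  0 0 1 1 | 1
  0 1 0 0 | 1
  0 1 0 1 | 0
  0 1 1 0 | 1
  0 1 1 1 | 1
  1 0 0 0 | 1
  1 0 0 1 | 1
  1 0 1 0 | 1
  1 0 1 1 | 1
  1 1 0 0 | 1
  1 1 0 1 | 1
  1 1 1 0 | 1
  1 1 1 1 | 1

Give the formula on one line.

((a | (((b | ~a) & ~b) | c)) | ~d)

  ~a = 1111111100000000
  (b | ~a) = 1111111100001111
  ~b = 1111000011110000
  ((b | ~a) & ~b) = 1111000000000000
  (((b | ~a) & ~b) | c) = 1111001100110011
  (a | (((b | ~a) & ~b) | c)) = 1111001111111111
  ~d = 1010101010101010
  ((a | (((b | ~a) & ~b) | c)) | ~d) = 1111101111111111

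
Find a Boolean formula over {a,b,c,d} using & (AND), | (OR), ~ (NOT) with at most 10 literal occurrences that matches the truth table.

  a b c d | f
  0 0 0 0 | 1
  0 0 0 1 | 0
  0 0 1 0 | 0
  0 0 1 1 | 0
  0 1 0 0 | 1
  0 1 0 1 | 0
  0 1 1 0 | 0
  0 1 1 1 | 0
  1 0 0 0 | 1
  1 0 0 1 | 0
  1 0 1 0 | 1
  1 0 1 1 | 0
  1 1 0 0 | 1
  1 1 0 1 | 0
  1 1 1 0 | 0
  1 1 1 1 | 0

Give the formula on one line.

  ~c = 1100110011001100
  ~b = 1111000011110000
  ~a = 1111111100000000
  (~b | ~a) = 1111111111110000
  (a & (~b | ~a)) = 0000000011110000
  (~c | (a & (~b | ~a))) = 1100110011111100
  (a & (~c | (a & (~b | ~a)))) = 0000000011111100
  (~c | (a & (~c | (a & (~b | ~a))))) = 1100110011111100
  ~d = 1010101010101010
  ((~c | (a & (~c | (a & (~b | ~a))))) & ~d) = 1000100010101000

((~c | (a & (~c | (a & (~b | ~a))))) & ~d)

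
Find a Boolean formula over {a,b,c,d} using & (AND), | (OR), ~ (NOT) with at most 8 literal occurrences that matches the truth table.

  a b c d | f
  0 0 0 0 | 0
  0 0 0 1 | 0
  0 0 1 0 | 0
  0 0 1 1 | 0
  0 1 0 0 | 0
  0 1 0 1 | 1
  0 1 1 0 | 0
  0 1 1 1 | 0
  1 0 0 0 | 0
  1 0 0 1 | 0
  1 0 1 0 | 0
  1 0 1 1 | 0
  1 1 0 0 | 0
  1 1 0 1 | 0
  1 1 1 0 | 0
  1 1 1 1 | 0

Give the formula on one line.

((b & (~a & d)) & ((a | (~d & ~a)) | ~c))

  ~a = 1111111100000000
  (~a & d) = 0101010100000000
  (b & (~a & d)) = 0000010100000000
  ~d = 1010101010101010
  (~d & ~a) = 1010101000000000
  (a | (~d & ~a)) = 1010101011111111
  ~c = 1100110011001100
  ((a | (~d & ~a)) | ~c) = 1110111011111111
  ((b & (~a & d)) & ((a | (~d & ~a)) | ~c)) = 0000010000000000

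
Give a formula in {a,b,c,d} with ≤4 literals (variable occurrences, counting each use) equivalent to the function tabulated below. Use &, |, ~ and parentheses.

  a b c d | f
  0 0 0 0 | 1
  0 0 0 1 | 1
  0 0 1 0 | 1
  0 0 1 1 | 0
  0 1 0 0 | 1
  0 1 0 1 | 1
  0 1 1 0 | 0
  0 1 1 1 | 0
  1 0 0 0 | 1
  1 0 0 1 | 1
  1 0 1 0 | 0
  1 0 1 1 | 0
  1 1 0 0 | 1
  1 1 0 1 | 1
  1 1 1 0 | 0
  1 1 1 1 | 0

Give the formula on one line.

(~c | (~b & (~d & ~a)))

  ~c = 1100110011001100
  ~b = 1111000011110000
  ~d = 1010101010101010
  ~a = 1111111100000000
  (~d & ~a) = 1010101000000000
  (~b & (~d & ~a)) = 1010000000000000
  (~c | (~b & (~d & ~a))) = 1110110011001100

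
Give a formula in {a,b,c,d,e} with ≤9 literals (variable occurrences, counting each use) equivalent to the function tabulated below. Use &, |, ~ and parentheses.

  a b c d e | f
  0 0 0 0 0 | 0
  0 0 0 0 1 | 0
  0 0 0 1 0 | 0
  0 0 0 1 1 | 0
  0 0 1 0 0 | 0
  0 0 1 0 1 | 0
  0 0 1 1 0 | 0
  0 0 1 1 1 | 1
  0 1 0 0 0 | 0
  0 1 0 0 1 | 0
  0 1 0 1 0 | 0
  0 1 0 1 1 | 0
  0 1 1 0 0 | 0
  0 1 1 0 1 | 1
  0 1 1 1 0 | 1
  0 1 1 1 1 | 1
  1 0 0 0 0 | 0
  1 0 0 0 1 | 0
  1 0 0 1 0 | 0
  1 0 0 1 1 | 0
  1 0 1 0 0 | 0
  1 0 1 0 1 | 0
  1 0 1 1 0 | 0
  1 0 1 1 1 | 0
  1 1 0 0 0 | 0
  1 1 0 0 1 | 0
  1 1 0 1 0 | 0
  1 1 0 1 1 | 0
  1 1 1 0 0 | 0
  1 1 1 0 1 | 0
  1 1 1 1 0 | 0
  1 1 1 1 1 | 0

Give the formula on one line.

  (b & e) = 00000000010101010000000001010101
  (d | (b & e)) = 00110011011101110011001101110111
  ~a = 11111111111111110000000000000000
  ((d | (b & e)) & ~a) = 00110011011101110000000000000000
  (e | b) = 01010101111111110101010111111111
  (c & (e | b)) = 00000101000011110000010100001111
  (((d | (b & e)) & ~a) & (c & (e | b))) = 00000001000001110000000000000000

(((d | (b & e)) & ~a) & (c & (e | b)))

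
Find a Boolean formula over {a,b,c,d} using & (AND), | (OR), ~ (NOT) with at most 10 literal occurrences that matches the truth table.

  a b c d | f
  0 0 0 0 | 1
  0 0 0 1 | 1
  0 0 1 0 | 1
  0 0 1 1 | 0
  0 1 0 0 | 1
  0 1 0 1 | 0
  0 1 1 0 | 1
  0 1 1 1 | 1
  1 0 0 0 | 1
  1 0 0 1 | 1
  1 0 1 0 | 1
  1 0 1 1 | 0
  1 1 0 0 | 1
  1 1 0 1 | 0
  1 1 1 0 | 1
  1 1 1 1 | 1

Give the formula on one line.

  ~b = 1111000011110000
  ~c = 1100110011001100
  (~b & ~c) = 1100000011000000
  ((~b & ~c) & d) = 0100000001000000
  ~d = 1010101010101010
  (((~b & ~c) & d) | ~d) = 1110101011101010
  (b & c) = 0000001100000011
  (d & b) = 0000010100000101
  ((d & b) | a) = 0000010111111111
  ((b & c) & ((d & b) | a)) = 0000000100000011
  ((((~b & ~c) & d) | ~d) | ((b & c) & ((d & b) | a))) = 1110101111101011

((((~b & ~c) & d) | ~d) | ((b & c) & ((d & b) | a)))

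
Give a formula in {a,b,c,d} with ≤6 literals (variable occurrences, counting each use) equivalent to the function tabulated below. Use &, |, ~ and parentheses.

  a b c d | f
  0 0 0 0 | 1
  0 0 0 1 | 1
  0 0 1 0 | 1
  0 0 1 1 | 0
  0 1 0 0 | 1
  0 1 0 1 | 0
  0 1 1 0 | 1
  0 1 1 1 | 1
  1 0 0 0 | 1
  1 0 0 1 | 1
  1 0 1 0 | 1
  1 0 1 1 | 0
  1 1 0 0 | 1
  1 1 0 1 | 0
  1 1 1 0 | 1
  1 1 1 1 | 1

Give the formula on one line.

(((b & c) | ~d) | (~c & ~b))

  (b & c) = 0000001100000011
  ~d = 1010101010101010
  ((b & c) | ~d) = 1010101110101011
  ~c = 1100110011001100
  ~b = 1111000011110000
  (~c & ~b) = 1100000011000000
  (((b & c) | ~d) | (~c & ~b)) = 1110101111101011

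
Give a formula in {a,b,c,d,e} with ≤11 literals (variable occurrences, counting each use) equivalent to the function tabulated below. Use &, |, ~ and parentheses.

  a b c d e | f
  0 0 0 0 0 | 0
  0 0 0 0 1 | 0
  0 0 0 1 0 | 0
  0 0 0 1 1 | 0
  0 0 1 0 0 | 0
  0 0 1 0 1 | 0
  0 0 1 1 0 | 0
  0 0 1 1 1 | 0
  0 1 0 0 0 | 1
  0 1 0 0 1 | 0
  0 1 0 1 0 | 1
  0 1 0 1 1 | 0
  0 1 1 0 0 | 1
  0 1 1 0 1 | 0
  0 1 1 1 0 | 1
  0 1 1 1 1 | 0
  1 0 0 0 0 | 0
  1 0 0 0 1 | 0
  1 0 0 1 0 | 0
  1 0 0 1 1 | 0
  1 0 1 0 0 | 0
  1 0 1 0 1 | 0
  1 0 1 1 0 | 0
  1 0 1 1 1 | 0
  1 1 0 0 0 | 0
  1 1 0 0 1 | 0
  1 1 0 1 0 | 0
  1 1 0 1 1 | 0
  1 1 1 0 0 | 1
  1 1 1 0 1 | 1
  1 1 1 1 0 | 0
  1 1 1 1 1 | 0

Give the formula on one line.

(b & (((a & ~d) & ((c | ~b) | d)) | (~e & ~a)))

  ~d = 11001100110011001100110011001100
  (a & ~d) = 00000000000000001100110011001100
  ~b = 11111111000000001111111100000000
  (c | ~b) = 11111111000011111111111100001111
  ((c | ~b) | d) = 11111111001111111111111100111111
  ((a & ~d) & ((c | ~b) | d)) = 00000000000000001100110000001100
  ~e = 10101010101010101010101010101010
  ~a = 11111111111111110000000000000000
  (~e & ~a) = 10101010101010100000000000000000
  (((a & ~d) & ((c | ~b) | d)) | (~e & ~a)) = 10101010101010101100110000001100
  (b & (((a & ~d) & ((c | ~b) | d)) | (~e & ~a))) = 00000000101010100000000000001100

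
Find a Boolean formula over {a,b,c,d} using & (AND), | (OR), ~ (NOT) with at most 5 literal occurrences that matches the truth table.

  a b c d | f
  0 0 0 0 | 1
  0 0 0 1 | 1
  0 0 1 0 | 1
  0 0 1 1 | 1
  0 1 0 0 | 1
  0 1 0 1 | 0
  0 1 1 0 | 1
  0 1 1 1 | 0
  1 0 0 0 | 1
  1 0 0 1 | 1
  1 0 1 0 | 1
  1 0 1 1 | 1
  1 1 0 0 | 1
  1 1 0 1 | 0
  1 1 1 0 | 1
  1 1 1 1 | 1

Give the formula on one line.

((c & a) | (~b | ~d))

  (c & a) = 0000000000110011
  ~b = 1111000011110000
  ~d = 1010101010101010
  (~b | ~d) = 1111101011111010
  ((c & a) | (~b | ~d)) = 1111101011111011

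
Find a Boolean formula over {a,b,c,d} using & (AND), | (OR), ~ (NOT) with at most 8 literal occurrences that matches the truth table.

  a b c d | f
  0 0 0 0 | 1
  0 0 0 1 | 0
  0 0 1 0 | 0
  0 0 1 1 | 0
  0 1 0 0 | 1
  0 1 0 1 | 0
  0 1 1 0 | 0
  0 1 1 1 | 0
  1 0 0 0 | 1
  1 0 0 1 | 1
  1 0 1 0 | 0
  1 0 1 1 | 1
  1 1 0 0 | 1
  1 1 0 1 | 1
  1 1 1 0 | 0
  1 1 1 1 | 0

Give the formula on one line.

  ~b = 1111000011110000
  ~a = 1111111100000000
  (~a | d) = 1111111101010101
  ((~a | d) & a) = 0000000001010101
  (~b & ((~a | d) & a)) = 0000000001010000
  ~c = 1100110011001100
  ~d = 1010101010101010
  (~d | a) = 1010101011111111
  (~c & (~d | a)) = 1000100011001100
  ((~b & ((~a | d) & a)) | (~c & (~d | a))) = 1000100011011100

((~b & ((~a | d) & a)) | (~c & (~d | a)))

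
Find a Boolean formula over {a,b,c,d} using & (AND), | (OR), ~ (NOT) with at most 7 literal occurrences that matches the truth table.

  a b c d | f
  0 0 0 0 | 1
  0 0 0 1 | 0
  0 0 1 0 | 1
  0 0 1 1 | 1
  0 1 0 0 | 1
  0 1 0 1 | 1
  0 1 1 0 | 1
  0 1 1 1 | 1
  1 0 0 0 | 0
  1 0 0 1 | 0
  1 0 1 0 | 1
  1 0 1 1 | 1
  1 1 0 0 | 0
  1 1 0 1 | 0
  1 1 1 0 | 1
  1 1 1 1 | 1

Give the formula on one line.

((c | ~a) & ((c | b) | ~d))

  ~a = 1111111100000000
  (c | ~a) = 1111111100110011
  (c | b) = 0011111100111111
  ~d = 1010101010101010
  ((c | b) | ~d) = 1011111110111111
  ((c | ~a) & ((c | b) | ~d)) = 1011111100110011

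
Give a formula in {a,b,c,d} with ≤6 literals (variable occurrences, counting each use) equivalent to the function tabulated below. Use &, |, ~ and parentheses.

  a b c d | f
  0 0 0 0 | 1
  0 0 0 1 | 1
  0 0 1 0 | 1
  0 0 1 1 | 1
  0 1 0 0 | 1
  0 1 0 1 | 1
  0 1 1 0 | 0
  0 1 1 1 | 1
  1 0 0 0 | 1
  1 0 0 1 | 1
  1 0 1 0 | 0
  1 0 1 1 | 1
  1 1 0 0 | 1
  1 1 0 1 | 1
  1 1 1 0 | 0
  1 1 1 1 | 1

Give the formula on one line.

((d | ~c) | (~b & (~a | b)))

  ~c = 1100110011001100
  (d | ~c) = 1101110111011101
  ~b = 1111000011110000
  ~a = 1111111100000000
  (~a | b) = 1111111100001111
  (~b & (~a | b)) = 1111000000000000
  ((d | ~c) | (~b & (~a | b))) = 1111110111011101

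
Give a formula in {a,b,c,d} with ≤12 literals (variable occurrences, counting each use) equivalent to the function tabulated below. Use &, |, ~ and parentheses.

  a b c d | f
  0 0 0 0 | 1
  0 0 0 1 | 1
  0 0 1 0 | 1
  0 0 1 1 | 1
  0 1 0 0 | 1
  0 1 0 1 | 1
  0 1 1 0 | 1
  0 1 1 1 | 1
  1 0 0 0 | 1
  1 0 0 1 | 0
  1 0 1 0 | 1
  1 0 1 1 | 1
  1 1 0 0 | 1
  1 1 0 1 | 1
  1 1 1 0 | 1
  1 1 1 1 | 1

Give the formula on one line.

  ~c = 1100110011001100
  (c | a) = 0011001111111111
  (~c & (c | a)) = 0000000011001100
  ~d = 1010101010101010
  (c | ~d) = 1011101110111011
  (b | (c | ~d)) = 1011111110111111
  ((~c & (c | a)) & (b | (c | ~d))) = 0000000010001100
  ~a = 1111111100000000
  (c | ~a) = 1111111100110011
  ((c | ~a) | ~d) = 1111111110111011
  (((~c & (c | a)) & (b | (c | ~d))) | ((c | ~a) | ~d)) = 1111111110111111

(((~c & (c | a)) & (b | (c | ~d))) | ((c | ~a) | ~d))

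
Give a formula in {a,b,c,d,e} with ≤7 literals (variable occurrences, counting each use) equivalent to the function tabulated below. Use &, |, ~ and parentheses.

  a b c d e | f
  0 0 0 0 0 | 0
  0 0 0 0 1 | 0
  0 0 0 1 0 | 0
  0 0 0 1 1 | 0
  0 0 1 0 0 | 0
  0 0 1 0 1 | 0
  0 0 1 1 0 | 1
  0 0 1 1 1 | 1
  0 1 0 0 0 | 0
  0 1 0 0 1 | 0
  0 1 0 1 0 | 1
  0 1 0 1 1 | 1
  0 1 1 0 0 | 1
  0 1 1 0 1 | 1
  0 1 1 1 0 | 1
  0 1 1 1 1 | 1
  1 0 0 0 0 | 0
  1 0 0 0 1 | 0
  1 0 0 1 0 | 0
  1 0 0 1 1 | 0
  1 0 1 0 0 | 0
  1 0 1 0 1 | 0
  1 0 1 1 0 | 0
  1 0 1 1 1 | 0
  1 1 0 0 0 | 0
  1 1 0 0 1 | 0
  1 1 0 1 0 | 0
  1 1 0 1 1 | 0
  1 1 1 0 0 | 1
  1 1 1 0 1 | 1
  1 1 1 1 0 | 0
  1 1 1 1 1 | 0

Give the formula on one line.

((b | c) & ((d | (c & b)) & (~a | ~d)))

  (b | c) = 00001111111111110000111111111111
  (c & b) = 00000000000011110000000000001111
  (d | (c & b)) = 00110011001111110011001100111111
  ~a = 11111111111111110000000000000000
  ~d = 11001100110011001100110011001100
  (~a | ~d) = 11111111111111111100110011001100
  ((d | (c & b)) & (~a | ~d)) = 00110011001111110000000000001100
  ((b | c) & ((d | (c & b)) & (~a | ~d))) = 00000011001111110000000000001100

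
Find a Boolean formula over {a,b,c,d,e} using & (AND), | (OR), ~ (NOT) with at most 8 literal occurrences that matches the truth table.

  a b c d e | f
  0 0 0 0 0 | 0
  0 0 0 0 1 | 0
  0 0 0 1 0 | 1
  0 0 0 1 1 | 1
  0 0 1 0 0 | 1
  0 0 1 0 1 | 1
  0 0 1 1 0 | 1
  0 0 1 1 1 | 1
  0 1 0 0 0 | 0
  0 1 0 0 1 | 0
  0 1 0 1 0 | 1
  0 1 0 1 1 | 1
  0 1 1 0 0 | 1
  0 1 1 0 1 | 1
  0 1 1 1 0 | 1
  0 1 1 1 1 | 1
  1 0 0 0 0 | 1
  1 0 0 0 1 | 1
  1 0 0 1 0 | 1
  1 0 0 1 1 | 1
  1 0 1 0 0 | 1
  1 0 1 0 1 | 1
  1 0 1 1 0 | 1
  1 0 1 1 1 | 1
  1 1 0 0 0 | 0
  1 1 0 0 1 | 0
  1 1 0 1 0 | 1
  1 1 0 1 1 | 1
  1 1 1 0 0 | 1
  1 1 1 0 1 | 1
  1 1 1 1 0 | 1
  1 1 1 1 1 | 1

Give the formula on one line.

  (a | c) = 00001111000011111111111111111111
  ~b = 11111111000000001111111100000000
  (c | ~b) = 11111111000011111111111100001111
  ((a | c) & (c | ~b)) = 00001111000011111111111100001111
  (d | ((a | c) & (c | ~b))) = 00111111001111111111111100111111

(d | ((a | c) & (c | ~b)))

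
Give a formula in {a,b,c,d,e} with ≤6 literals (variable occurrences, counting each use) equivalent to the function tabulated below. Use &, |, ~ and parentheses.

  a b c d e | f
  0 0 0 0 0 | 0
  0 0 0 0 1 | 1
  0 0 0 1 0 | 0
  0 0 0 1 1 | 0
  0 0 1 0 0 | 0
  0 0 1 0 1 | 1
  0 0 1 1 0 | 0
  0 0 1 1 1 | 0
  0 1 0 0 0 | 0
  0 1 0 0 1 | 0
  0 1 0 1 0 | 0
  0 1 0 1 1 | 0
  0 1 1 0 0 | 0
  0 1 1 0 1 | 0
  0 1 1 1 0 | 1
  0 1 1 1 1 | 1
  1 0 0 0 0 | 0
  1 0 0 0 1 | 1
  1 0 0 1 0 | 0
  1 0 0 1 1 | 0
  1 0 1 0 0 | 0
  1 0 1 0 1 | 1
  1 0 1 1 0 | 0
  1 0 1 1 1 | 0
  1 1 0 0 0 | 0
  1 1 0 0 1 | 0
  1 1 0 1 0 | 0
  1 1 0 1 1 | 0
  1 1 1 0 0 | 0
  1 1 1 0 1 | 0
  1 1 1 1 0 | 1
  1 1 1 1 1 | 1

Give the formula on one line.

((c & (b & d)) | (~b & (~d & e)))

  (b & d) = 00000000001100110000000000110011
  (c & (b & d)) = 00000000000000110000000000000011
  ~b = 11111111000000001111111100000000
  ~d = 11001100110011001100110011001100
  (~d & e) = 01000100010001000100010001000100
  (~b & (~d & e)) = 01000100000000000100010000000000
  ((c & (b & d)) | (~b & (~d & e))) = 01000100000000110100010000000011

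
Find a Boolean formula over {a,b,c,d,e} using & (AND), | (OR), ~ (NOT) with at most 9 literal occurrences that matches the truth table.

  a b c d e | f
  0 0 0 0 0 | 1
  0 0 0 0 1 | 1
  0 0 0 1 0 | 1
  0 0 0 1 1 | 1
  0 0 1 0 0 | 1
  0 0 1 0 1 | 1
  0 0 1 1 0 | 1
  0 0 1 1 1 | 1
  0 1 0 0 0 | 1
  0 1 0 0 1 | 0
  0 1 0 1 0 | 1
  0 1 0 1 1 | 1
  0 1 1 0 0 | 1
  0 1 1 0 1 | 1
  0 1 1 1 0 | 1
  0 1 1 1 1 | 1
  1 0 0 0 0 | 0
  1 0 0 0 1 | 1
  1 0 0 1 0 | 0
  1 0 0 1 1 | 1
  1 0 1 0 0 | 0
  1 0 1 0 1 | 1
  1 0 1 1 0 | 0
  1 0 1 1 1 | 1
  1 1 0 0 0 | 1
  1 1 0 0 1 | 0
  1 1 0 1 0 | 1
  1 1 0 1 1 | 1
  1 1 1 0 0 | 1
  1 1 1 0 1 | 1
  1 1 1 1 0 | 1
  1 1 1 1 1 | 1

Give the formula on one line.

  ~e = 10101010101010101010101010101010
  (~e & b) = 00000000101010100000000010101010
  ~a = 11111111111111110000000000000000
  ~b = 11111111000000001111111100000000
  (~a & ~b) = 11111111000000000000000000000000
  (e | (~a & ~b)) = 11111111010101010101010101010101
  (c | d) = 00111111001111110011111100111111
  (~b | (c | d)) = 11111111001111111111111100111111
  ((e | (~a & ~b)) & (~b | (c | d))) = 11111111000101010101010100010101
  ((~e & b) | ((e | (~a & ~b)) & (~b | (c | d)))) = 11111111101111110101010110111111

((~e & b) | ((e | (~a & ~b)) & (~b | (c | d))))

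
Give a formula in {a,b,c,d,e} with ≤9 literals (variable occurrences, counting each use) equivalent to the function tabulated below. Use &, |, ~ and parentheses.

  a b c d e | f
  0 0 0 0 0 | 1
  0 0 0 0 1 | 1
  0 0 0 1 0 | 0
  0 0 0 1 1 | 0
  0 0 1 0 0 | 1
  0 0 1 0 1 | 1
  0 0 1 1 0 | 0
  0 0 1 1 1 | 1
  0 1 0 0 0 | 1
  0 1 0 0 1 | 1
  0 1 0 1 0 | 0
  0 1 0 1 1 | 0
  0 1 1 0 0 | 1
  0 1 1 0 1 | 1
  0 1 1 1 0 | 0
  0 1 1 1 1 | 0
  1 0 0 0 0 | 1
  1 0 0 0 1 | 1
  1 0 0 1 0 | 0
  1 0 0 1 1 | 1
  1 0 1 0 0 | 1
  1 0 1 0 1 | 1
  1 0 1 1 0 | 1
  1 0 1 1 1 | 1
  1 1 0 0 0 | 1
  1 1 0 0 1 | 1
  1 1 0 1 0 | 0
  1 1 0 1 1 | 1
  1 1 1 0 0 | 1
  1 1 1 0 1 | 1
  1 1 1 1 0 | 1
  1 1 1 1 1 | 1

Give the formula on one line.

  (c | e) = 01011111010111110101111101011111
  ((c | e) & a) = 00000000000000000101111101011111
  ~d = 11001100110011001100110011001100
  ~b = 11111111000000001111111100000000
  (~d | ~b) = 11111111110011001111111111001100
  (e & d) = 00010001000100010001000100010001
  ((e & d) & c) = 00000001000000010000000100000001
  (((e & d) & c) | ~d) = 11001101110011011100110111001101
  ((~d | ~b) & (((e & d) & c) | ~d)) = 11001101110011001100110111001100
  (((c | e) & a) | ((~d | ~b) & (((e & d) & c) | ~d))) = 11001101110011001101111111011111

(((c | e) & a) | ((~d | ~b) & (((e & d) & c) | ~d)))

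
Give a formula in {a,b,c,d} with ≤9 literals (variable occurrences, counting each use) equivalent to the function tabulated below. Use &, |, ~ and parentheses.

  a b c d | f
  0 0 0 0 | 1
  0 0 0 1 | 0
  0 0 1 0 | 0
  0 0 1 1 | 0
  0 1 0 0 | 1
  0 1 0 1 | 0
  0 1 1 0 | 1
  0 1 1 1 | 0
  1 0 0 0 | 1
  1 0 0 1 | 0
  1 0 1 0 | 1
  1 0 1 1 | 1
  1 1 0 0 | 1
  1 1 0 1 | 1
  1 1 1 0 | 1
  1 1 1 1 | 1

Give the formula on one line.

  ~d = 1010101010101010
  ~a = 1111111100000000
  (b | ~a) = 1111111100001111
  ((b | ~a) | c) = 1111111100111111
  (a & ((b | ~a) | c)) = 0000000000111111
  (~d | (a & ((b | ~a) | c))) = 1010101010111111
  (b & ~d) = 0000101000001010
  ~c = 1100110011001100
  (~c | a) = 1100110011111111
  ((b & ~d) | (~c | a)) = 1100111011111111
  ((~d | (a & ((b | ~a) | c))) & ((b & ~d) | (~c | a))) = 1000101010111111

((~d | (a & ((b | ~a) | c))) & ((b & ~d) | (~c | a)))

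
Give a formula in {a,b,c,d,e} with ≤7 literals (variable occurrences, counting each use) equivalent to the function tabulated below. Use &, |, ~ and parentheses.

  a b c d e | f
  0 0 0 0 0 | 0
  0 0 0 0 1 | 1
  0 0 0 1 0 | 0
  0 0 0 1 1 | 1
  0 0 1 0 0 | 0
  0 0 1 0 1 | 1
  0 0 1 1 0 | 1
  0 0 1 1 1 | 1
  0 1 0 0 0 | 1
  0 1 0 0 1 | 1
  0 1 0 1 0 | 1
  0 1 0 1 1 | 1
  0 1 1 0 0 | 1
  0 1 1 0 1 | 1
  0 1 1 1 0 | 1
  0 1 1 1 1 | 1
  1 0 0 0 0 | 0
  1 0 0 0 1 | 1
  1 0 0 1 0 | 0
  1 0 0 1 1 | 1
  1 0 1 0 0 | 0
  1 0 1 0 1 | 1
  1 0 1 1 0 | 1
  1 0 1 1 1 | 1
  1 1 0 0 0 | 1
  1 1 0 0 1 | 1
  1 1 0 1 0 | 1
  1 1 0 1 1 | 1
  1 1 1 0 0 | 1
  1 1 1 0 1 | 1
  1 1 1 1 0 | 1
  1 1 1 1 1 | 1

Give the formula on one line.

  (b | e) = 01010101111111110101010111111111
  (c & d) = 00000011000000110000001100000011
  ~e = 10101010101010101010101010101010
  ((c & d) & ~e) = 00000010000000100000001000000010
  (b | ((c & d) & ~e)) = 00000010111111110000001011111111
  ((b | e) | (b | ((c & d) & ~e))) = 01010111111111110101011111111111

((b | e) | (b | ((c & d) & ~e)))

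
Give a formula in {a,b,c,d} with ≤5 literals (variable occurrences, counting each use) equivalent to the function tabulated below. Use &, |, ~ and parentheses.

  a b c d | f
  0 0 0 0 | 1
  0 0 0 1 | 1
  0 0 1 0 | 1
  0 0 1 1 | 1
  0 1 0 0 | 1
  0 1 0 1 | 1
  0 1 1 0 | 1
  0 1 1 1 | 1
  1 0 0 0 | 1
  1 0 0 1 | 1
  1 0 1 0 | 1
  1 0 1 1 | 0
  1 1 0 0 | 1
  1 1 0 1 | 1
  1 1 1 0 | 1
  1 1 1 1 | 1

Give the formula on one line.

  ~c = 1100110011001100
  (b & a) = 0000000000001111
  ~d = 1010101010101010
  ((b & a) | ~d) = 1010101010101111
  ~a = 1111111100000000
  (((b & a) | ~d) | ~a) = 1111111110101111
  (~c | (((b & a) | ~d) | ~a)) = 1111111111101111

(~c | (((b & a) | ~d) | ~a))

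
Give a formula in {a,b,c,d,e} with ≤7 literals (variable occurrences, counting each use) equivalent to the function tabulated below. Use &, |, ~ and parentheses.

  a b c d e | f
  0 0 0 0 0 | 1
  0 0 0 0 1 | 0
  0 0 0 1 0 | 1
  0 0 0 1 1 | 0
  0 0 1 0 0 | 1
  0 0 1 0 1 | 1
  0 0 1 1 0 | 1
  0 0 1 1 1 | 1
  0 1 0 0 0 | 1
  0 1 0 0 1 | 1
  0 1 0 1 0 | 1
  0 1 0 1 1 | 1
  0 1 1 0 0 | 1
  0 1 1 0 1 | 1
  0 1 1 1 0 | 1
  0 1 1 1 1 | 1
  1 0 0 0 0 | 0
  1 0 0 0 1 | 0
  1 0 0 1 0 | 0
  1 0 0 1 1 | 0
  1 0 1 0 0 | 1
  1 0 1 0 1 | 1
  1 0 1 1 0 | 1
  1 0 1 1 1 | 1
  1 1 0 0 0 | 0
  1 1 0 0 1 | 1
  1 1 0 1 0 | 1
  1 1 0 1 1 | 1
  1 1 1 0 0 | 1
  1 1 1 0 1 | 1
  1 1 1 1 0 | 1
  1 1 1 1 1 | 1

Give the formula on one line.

(c | ((b & (e | d)) | ((c | ~a) & ~e)))

  (e | d) = 01110111011101110111011101110111
  (b & (e | d)) = 00000000011101110000000001110111
  ~a = 11111111111111110000000000000000
  (c | ~a) = 11111111111111110000111100001111
  ~e = 10101010101010101010101010101010
  ((c | ~a) & ~e) = 10101010101010100000101000001010
  ((b & (e | d)) | ((c | ~a) & ~e)) = 10101010111111110000101001111111
  (c | ((b & (e | d)) | ((c | ~a) & ~e))) = 10101111111111110000111101111111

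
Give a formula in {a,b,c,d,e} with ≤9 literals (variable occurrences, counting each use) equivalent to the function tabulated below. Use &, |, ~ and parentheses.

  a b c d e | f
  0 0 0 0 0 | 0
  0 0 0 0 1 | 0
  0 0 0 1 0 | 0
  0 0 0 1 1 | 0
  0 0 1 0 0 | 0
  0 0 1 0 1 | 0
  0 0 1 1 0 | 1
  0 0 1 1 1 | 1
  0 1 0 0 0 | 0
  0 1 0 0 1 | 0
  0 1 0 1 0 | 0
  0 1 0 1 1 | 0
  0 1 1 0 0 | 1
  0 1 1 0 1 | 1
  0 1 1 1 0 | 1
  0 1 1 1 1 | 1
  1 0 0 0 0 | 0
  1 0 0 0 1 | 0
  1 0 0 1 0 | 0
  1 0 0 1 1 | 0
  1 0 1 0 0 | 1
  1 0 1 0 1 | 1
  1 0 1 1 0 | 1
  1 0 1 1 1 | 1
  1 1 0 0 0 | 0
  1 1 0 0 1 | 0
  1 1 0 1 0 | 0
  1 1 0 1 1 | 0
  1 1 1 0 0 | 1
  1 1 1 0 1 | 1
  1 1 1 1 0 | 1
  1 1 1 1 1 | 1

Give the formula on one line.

  ~a = 11111111111111110000000000000000
  (c & ~a) = 00001111000011110000000000000000
  ((c & ~a) & d) = 00000011000000110000000000000000
  ~d = 11001100110011001100110011001100
  ~b = 11111111000000001111111100000000
  (~d | ~b) = 11111111110011001111111111001100
  (b & (~d | ~b)) = 00000000110011000000000011001100
  (a | (b & (~d | ~b))) = 00000000110011001111111111111111
  ((a | (b & (~d | ~b))) & c) = 00000000000011000000111100001111
  (((c & ~a) & d) | ((a | (b & (~d | ~b))) & c)) = 00000011000011110000111100001111

(((c & ~a) & d) | ((a | (b & (~d | ~b))) & c))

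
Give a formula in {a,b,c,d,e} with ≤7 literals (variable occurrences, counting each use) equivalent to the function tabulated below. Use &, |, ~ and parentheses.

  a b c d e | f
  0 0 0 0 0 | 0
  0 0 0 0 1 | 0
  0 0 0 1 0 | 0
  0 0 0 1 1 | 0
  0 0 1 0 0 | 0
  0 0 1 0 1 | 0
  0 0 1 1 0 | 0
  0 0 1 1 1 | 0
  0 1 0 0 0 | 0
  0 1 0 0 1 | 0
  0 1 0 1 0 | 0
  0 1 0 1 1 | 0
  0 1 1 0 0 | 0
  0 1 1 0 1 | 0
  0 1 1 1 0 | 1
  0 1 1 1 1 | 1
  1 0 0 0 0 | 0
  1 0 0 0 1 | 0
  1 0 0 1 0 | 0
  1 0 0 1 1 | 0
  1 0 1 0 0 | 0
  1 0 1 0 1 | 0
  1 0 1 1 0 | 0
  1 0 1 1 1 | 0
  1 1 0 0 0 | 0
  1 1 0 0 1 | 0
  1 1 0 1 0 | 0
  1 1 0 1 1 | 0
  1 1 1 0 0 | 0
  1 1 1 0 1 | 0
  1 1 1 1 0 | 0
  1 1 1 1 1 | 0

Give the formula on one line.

((b & ~a) & (d & c))

  ~a = 11111111111111110000000000000000
  (b & ~a) = 00000000111111110000000000000000
  (d & c) = 00000011000000110000001100000011
  ((b & ~a) & (d & c)) = 00000000000000110000000000000000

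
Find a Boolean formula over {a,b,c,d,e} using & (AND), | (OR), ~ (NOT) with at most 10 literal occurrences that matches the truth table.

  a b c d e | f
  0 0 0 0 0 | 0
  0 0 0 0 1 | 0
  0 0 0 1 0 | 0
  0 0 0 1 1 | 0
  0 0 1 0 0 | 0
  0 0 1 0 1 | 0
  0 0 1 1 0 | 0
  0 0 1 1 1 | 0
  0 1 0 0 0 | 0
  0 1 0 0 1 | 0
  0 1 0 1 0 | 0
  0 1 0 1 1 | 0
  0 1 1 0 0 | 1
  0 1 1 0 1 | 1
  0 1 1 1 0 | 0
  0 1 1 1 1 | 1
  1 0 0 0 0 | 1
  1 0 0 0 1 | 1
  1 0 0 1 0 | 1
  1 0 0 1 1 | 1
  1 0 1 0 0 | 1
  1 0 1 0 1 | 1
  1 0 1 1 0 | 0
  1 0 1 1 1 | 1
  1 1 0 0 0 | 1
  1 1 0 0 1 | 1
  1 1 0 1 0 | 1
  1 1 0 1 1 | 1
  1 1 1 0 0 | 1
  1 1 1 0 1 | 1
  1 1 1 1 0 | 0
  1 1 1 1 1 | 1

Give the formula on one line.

(((e | ~d) | ~c) & (a | ((~b | c) & b)))

  ~d = 11001100110011001100110011001100
  (e | ~d) = 11011101110111011101110111011101
  ~c = 11110000111100001111000011110000
  ((e | ~d) | ~c) = 11111101111111011111110111111101
  ~b = 11111111000000001111111100000000
  (~b | c) = 11111111000011111111111100001111
  ((~b | c) & b) = 00000000000011110000000000001111
  (a | ((~b | c) & b)) = 00000000000011111111111111111111
  (((e | ~d) | ~c) & (a | ((~b | c) & b))) = 00000000000011011111110111111101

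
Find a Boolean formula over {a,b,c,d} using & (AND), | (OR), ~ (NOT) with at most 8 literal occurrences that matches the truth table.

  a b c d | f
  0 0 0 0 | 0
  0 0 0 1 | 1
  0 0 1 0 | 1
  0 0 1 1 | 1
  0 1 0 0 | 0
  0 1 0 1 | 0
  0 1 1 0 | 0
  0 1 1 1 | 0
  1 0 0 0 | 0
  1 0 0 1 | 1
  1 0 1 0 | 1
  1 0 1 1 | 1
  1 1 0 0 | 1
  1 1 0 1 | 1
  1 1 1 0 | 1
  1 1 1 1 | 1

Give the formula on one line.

  ~b = 1111000011110000
  (~b & c) = 0011000000110000
  (~b & d) = 0101000001010000
  (b & a) = 0000000000001111
  ((~b & d) | (b & a)) = 0101000001011111
  ((~b & c) | ((~b & d) | (b & a))) = 0111000001111111

((~b & c) | ((~b & d) | (b & a)))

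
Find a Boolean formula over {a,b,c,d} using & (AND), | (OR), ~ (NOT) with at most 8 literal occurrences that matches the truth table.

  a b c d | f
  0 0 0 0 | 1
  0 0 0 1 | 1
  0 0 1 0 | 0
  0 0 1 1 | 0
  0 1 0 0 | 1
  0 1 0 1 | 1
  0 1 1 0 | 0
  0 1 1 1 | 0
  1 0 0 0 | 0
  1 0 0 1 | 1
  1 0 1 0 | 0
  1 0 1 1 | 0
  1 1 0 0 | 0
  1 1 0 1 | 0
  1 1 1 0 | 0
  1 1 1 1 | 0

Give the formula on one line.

  ~b = 1111000011110000
  (~b | c) = 1111001111110011
  (d & (~b | c)) = 0101000101010001
  ~a = 1111111100000000
  ~c = 1100110011001100
  (b | ~c) = 1100111111001111
  (~a & (b | ~c)) = 1100111100000000
  ((d & (~b | c)) | (~a & (b | ~c))) = 1101111101010001
  (((d & (~b | c)) | (~a & (b | ~c))) & ~c) = 1100110001000000

(((d & (~b | c)) | (~a & (b | ~c))) & ~c)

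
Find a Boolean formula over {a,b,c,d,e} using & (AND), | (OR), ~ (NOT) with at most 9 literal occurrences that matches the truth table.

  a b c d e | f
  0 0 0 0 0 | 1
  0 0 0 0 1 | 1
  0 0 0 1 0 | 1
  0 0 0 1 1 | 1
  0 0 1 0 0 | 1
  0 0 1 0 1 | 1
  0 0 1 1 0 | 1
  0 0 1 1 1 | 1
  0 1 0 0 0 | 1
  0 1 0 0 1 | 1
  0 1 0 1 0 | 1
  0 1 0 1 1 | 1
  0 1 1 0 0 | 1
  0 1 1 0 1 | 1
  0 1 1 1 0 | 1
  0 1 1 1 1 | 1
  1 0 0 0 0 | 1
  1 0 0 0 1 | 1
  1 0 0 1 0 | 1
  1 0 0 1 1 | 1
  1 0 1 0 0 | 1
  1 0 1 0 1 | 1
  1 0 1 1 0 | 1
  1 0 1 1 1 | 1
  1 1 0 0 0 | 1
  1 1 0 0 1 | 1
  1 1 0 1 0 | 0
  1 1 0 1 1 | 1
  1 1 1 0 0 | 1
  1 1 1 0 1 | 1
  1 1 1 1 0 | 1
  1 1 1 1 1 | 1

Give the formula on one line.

  ~a = 11111111111111110000000000000000
  (d & ~a) = 00110011001100110000000000000000
  ~d = 11001100110011001100110011001100
  ~b = 11111111000000001111111100000000
  (~b | e) = 11111111010101011111111101010101
  (c | (~b | e)) = 11111111010111111111111101011111
  (~d | (c | (~b | e))) = 11111111110111111111111111011111
  ((d & ~a) | (~d | (c | (~b | e)))) = 11111111111111111111111111011111

((d & ~a) | (~d | (c | (~b | e))))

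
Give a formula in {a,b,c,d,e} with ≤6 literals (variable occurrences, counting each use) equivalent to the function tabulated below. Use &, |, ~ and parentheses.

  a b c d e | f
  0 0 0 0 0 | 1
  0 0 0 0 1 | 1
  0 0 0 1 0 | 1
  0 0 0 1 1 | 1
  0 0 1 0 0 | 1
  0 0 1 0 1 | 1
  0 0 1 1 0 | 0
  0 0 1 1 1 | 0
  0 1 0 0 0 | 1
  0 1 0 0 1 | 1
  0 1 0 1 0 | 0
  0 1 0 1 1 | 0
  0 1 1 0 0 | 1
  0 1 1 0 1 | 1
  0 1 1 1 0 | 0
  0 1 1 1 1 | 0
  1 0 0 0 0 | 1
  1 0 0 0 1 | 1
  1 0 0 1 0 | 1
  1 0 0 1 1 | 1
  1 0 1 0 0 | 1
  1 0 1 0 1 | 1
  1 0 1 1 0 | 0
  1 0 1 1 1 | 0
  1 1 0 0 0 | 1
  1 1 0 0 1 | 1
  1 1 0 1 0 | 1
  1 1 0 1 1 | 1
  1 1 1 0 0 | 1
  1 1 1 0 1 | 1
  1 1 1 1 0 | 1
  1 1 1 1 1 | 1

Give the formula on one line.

  (b & a) = 00000000000000000000000011111111
  ~d = 11001100110011001100110011001100
  ((b & a) | ~d) = 11001100110011001100110011111111
  ~b = 11111111000000001111111100000000
  ~c = 11110000111100001111000011110000
  (~b & ~c) = 11110000000000001111000000000000
  (((b & a) | ~d) | (~b & ~c)) = 11111100110011001111110011111111

(((b & a) | ~d) | (~b & ~c))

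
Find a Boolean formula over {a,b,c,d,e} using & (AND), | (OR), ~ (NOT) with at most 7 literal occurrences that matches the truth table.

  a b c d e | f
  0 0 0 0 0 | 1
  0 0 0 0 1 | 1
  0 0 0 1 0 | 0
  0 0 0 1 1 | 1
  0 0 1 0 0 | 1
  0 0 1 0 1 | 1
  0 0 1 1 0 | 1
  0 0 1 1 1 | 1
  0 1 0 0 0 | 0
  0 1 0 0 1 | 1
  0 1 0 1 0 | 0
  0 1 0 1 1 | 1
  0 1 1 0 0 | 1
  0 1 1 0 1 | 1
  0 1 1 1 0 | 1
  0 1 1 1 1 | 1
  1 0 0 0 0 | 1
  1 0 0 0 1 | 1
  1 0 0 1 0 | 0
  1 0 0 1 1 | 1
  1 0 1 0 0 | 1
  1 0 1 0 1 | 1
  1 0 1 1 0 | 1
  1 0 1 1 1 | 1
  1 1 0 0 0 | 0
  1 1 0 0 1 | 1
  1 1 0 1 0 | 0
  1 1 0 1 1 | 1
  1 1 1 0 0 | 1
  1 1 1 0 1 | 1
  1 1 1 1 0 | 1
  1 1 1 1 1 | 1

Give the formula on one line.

((~d & ~b) | (((b & c) | e) | c))

  ~d = 11001100110011001100110011001100
  ~b = 11111111000000001111111100000000
  (~d & ~b) = 11001100000000001100110000000000
  (b & c) = 00000000000011110000000000001111
  ((b & c) | e) = 01010101010111110101010101011111
  (((b & c) | e) | c) = 01011111010111110101111101011111
  ((~d & ~b) | (((b & c) | e) | c)) = 11011111010111111101111101011111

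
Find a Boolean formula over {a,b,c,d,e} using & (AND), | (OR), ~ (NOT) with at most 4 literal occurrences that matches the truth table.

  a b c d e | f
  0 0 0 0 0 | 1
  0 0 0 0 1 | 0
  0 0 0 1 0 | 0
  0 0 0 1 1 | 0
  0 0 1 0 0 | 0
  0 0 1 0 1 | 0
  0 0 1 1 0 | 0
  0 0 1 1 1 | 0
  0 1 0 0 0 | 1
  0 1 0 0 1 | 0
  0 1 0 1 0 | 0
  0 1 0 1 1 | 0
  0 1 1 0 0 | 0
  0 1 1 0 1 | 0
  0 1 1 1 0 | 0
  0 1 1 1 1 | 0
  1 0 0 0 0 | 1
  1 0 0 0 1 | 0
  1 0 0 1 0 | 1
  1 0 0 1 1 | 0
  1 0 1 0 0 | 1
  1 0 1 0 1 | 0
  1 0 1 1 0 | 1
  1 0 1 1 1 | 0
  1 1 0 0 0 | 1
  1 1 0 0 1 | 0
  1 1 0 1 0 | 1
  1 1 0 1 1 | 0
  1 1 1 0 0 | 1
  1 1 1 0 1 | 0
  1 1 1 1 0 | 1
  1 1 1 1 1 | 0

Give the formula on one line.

(~e & (a | (~d & ~c)))

  ~e = 10101010101010101010101010101010
  ~d = 11001100110011001100110011001100
  ~c = 11110000111100001111000011110000
  (~d & ~c) = 11000000110000001100000011000000
  (a | (~d & ~c)) = 11000000110000001111111111111111
  (~e & (a | (~d & ~c))) = 10000000100000001010101010101010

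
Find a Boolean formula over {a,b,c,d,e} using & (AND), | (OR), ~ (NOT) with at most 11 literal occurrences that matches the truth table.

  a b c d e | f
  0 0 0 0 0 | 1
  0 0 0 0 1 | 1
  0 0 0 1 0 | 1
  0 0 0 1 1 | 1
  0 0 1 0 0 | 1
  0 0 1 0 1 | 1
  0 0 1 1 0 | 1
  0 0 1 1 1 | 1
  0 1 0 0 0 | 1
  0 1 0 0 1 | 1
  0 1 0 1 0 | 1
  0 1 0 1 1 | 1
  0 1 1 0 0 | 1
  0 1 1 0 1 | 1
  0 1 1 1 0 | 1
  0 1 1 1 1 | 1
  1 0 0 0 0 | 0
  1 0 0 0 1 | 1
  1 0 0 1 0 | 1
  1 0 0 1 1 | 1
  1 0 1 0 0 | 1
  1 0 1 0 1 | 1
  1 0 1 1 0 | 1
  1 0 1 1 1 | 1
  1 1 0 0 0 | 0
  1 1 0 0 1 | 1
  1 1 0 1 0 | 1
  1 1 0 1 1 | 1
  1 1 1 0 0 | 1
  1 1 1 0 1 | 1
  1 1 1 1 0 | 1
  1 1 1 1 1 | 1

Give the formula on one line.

((e | ((d & b) | c)) | (((~e & c) | d) | (~c & ~a)))

  (d & b) = 00000000001100110000000000110011
  ((d & b) | c) = 00001111001111110000111100111111
  (e | ((d & b) | c)) = 01011111011111110101111101111111
  ~e = 10101010101010101010101010101010
  (~e & c) = 00001010000010100000101000001010
  ((~e & c) | d) = 00111011001110110011101100111011
  ~c = 11110000111100001111000011110000
  ~a = 11111111111111110000000000000000
  (~c & ~a) = 11110000111100000000000000000000
  (((~e & c) | d) | (~c & ~a)) = 11111011111110110011101100111011
  ((e | ((d & b) | c)) | (((~e & c) | d) | (~c & ~a))) = 11111111111111110111111101111111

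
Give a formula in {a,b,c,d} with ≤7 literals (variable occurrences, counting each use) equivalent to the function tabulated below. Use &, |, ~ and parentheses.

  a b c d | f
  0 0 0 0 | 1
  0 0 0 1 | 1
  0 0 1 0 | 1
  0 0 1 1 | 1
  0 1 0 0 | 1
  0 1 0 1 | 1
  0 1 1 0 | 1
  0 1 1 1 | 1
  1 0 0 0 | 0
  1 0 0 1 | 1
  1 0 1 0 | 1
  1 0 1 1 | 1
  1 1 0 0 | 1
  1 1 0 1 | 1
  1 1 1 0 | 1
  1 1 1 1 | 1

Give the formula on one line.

((~a | d) | (c | b))

  ~a = 1111111100000000
  (~a | d) = 1111111101010101
  (c | b) = 0011111100111111
  ((~a | d) | (c | b)) = 1111111101111111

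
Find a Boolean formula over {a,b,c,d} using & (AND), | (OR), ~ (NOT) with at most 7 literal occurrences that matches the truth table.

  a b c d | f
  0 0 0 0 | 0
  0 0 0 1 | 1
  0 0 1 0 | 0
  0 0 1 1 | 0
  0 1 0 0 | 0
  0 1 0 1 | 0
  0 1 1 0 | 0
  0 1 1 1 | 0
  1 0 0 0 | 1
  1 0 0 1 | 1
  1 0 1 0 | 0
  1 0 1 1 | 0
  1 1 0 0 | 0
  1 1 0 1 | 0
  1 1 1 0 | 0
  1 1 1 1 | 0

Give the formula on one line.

(((d & ~c) | (~d & a)) & (~c & ~b))

  ~c = 1100110011001100
  (d & ~c) = 0100010001000100
  ~d = 1010101010101010
  (~d & a) = 0000000010101010
  ((d & ~c) | (~d & a)) = 0100010011101110
  ~b = 1111000011110000
  (~c & ~b) = 1100000011000000
  (((d & ~c) | (~d & a)) & (~c & ~b)) = 0100000011000000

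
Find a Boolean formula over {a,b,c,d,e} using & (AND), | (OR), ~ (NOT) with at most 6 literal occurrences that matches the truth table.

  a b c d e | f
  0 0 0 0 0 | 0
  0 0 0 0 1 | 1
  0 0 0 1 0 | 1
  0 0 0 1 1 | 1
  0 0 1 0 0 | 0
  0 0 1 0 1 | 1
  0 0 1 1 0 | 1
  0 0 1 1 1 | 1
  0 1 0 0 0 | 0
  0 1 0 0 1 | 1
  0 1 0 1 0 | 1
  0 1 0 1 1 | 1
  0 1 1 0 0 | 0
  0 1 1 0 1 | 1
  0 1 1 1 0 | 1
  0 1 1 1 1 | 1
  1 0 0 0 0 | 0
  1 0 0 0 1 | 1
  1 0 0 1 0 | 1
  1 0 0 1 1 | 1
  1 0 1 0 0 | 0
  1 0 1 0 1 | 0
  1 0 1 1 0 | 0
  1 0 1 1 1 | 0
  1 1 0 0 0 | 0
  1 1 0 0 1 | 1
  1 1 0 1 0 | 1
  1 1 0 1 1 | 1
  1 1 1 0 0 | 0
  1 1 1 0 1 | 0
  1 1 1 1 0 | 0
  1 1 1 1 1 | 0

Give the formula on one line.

((d | e) & (~a | ~c))

  (d | e) = 01110111011101110111011101110111
  ~a = 11111111111111110000000000000000
  ~c = 11110000111100001111000011110000
  (~a | ~c) = 11111111111111111111000011110000
  ((d | e) & (~a | ~c)) = 01110111011101110111000001110000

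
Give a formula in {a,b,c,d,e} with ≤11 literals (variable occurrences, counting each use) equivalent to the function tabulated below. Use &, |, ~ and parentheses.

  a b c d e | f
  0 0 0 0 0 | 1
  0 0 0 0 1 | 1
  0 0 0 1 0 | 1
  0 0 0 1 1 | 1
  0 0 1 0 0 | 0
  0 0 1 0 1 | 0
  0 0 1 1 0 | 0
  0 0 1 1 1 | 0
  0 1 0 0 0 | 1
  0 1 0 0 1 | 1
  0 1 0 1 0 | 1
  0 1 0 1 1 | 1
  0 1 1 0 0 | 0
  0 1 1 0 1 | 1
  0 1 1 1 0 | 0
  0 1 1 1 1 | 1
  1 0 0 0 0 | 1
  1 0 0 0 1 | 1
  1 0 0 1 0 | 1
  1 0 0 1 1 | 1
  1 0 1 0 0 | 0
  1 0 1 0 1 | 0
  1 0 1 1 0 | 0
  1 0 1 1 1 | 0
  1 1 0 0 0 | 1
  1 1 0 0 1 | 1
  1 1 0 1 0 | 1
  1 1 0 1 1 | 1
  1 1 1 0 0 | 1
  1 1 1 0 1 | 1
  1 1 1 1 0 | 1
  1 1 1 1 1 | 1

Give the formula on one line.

((((b & c) & (a | (e & b))) | (a & (b | ~a))) | ~c)

  (b & c) = 00000000000011110000000000001111
  (e & b) = 00000000010101010000000001010101
  (a | (e & b)) = 00000000010101011111111111111111
  ((b & c) & (a | (e & b))) = 00000000000001010000000000001111
  ~a = 11111111111111110000000000000000
  (b | ~a) = 11111111111111110000000011111111
  (a & (b | ~a)) = 00000000000000000000000011111111
  (((b & c) & (a | (e & b))) | (a & (b | ~a))) = 00000000000001010000000011111111
  ~c = 11110000111100001111000011110000
  ((((b & c) & (a | (e & b))) | (a & (b | ~a))) | ~c) = 11110000111101011111000011111111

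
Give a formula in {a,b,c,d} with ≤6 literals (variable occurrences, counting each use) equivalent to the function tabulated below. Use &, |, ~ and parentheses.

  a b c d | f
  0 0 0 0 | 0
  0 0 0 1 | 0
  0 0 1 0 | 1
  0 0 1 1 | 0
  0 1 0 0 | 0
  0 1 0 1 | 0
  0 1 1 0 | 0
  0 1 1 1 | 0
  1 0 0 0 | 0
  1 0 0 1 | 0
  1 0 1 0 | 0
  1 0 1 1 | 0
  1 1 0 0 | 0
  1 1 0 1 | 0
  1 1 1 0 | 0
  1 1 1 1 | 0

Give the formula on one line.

((~d & ~b) & ((~a & c) & ~d))

  ~d = 1010101010101010
  ~b = 1111000011110000
  (~d & ~b) = 1010000010100000
  ~a = 1111111100000000
  (~a & c) = 0011001100000000
  ((~a & c) & ~d) = 0010001000000000
  ((~d & ~b) & ((~a & c) & ~d)) = 0010000000000000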